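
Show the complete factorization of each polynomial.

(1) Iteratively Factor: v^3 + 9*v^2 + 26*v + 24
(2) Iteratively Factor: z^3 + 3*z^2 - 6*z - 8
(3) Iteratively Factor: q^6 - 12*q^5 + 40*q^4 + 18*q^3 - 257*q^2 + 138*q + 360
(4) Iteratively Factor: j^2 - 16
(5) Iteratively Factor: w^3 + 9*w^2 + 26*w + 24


(1) = (v + 2)*(v^2 + 7*v + 12) = (v + 2)*(v + 4)*(v + 3)
(2) = (z + 4)*(z^2 - z - 2) = (z + 1)*(z + 4)*(z - 2)
(3) = (q - 5)*(q^5 - 7*q^4 + 5*q^3 + 43*q^2 - 42*q - 72) = (q - 5)*(q + 2)*(q^4 - 9*q^3 + 23*q^2 - 3*q - 36) = (q - 5)*(q - 4)*(q + 2)*(q^3 - 5*q^2 + 3*q + 9) = (q - 5)*(q - 4)*(q + 1)*(q + 2)*(q^2 - 6*q + 9) = (q - 5)*(q - 4)*(q - 3)*(q + 1)*(q + 2)*(q - 3)
(4) = (j - 4)*(j + 4)
(5) = (w + 2)*(w^2 + 7*w + 12) = (w + 2)*(w + 4)*(w + 3)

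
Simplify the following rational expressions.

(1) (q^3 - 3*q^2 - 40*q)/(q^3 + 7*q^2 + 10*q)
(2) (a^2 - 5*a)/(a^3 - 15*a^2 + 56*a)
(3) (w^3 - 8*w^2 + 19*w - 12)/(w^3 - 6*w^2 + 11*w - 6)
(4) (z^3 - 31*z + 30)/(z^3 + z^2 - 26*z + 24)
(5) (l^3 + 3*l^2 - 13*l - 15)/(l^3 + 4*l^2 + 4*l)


(1) = (q - 8)/(q + 2)
(2) = (a - 5)/(a^2 - 15*a + 56)
(3) = (w - 4)/(w - 2)
(4) = (z - 5)/(z - 4)
(5) = (l^3 + 3*l^2 - 13*l - 15)/(l^3 + 4*l^2 + 4*l)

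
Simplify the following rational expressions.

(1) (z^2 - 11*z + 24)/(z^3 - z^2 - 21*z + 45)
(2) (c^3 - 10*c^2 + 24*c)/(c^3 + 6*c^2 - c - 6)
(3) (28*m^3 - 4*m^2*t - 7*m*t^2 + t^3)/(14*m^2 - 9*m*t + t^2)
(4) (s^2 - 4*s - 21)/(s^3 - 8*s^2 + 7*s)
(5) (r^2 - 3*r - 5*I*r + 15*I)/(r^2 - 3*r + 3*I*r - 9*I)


(1) = (z - 8)/(z^2 + 2*z - 15)
(2) = (c^3 - 10*c^2 + 24*c)/(c^3 + 6*c^2 - c - 6)
(3) = 2*m + t
(4) = (s + 3)/(s^2 - s)
(5) = (r - 5*I)/(r + 3*I)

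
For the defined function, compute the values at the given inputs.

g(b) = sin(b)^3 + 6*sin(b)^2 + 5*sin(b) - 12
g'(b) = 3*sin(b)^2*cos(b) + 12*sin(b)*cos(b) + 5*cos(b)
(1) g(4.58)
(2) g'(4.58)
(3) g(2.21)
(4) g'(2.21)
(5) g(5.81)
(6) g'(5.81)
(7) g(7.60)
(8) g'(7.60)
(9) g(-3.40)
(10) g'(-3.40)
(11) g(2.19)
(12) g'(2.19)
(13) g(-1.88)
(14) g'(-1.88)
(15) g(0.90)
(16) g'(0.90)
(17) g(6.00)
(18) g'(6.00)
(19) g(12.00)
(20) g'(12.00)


(1) = -12.03
(2) = 0.52
(3) = -3.61
(4) = -9.88
(5) = -13.13
(6) = 0.14
(7) = -0.63
(8) = 4.88
(9) = -10.31
(10) = -7.99
(11) = -3.41
(12) = -9.73
(13) = -12.18
(14) = 1.13
(15) = -3.92
(16) = 10.10
(17) = -12.95
(18) = 1.81
(19) = -13.11
(20) = -0.49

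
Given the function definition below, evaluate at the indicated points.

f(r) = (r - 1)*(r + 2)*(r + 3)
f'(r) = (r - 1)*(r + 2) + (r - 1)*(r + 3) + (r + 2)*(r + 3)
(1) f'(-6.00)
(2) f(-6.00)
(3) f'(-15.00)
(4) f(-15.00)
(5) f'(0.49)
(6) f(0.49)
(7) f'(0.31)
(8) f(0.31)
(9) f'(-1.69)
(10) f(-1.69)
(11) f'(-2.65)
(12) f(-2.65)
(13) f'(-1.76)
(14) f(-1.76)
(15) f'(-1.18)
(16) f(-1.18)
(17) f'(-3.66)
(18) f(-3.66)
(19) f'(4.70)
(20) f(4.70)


(1) = 61.00
(2) = -84.00
(3) = 556.00
(4) = -2496.00
(5) = 5.64
(6) = -4.43
(7) = 3.77
(8) = -5.28
(9) = -3.95
(10) = -1.09
(11) = 0.87
(12) = 0.83
(13) = -3.79
(14) = -0.82
(15) = -4.26
(16) = -3.25
(17) = 11.91
(18) = -5.11
(19) = 104.87
(20) = 190.88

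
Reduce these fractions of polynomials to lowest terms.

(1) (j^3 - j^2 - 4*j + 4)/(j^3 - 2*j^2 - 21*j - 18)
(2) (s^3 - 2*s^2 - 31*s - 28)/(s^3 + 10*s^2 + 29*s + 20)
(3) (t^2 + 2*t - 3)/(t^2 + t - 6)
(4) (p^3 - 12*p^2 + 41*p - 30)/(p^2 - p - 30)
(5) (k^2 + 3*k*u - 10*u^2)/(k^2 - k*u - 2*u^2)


(1) = (j^3 - j^2 - 4*j + 4)/(j^3 - 2*j^2 - 21*j - 18)
(2) = (s - 7)/(s + 5)
(3) = (t - 1)/(t - 2)
(4) = (p^2 - 6*p + 5)/(p + 5)
(5) = (k + 5*u)/(k + u)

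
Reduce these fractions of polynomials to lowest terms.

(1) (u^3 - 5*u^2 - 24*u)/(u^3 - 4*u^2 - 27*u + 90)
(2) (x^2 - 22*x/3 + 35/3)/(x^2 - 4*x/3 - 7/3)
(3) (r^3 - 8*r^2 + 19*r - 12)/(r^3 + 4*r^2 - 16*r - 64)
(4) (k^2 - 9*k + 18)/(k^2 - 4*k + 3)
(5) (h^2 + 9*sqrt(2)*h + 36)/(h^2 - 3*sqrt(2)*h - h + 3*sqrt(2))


(1) = (u^3 - 5*u^2 - 24*u)/(u^3 - 4*u^2 - 27*u + 90)
(2) = (x - 5)/(x + 1)
(3) = (r^2 - 4*r + 3)/(r^2 + 8*r + 16)
(4) = (k - 6)/(k - 1)
(5) = (h^2 + 9*sqrt(2)*h + 36)/(h^2 + h*(-3*sqrt(2) - 1) + 3*sqrt(2))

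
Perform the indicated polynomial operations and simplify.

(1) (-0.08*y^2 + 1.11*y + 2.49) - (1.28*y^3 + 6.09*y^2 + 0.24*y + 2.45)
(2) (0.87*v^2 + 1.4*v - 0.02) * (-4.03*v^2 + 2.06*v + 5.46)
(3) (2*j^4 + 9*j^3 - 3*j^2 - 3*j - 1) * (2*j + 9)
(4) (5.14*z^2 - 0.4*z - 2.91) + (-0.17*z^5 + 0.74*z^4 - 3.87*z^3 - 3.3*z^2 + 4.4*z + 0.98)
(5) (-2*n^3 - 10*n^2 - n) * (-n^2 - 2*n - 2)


(1) = -1.28*y^3 - 6.17*y^2 + 0.87*y + 0.04
(2) = -3.5061*v^4 - 3.8498*v^3 + 7.7148*v^2 + 7.6028*v - 0.1092
(3) = 4*j^5 + 36*j^4 + 75*j^3 - 33*j^2 - 29*j - 9
(4) = -0.17*z^5 + 0.74*z^4 - 3.87*z^3 + 1.84*z^2 + 4.0*z - 1.93
(5) = 2*n^5 + 14*n^4 + 25*n^3 + 22*n^2 + 2*n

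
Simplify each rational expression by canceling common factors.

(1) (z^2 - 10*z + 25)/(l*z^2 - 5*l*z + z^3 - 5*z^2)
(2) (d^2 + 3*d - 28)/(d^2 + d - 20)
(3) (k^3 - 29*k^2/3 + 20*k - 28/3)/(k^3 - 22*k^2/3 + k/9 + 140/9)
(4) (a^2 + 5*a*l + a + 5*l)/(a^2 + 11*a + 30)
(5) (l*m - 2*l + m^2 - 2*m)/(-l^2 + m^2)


(1) = (z - 5)/(l*z + z^2)
(2) = (d + 7)/(d + 5)
(3) = (9*k^2 - 24*k + 12)/(9*k^2 - 3*k - 20)
(4) = (a^2 + 5*a*l + a + 5*l)/(a^2 + 11*a + 30)
(5) = (2 - m)/(l - m)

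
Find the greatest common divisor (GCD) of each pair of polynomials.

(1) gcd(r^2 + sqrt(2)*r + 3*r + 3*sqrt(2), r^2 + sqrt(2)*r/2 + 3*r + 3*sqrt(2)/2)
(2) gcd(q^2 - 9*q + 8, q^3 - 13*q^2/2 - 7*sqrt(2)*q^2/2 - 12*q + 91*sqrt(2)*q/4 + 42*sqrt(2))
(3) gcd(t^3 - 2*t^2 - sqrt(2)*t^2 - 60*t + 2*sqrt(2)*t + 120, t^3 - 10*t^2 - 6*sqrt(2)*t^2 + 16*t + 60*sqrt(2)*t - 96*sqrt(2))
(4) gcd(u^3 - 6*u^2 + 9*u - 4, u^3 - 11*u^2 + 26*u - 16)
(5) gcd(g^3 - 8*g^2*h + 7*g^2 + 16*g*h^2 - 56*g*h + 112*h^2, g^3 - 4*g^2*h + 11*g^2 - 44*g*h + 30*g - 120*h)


(1) = r + 3
(2) = gcd((q - 8)*(q - 1), (q - 8)*(q + 3/2)*(q - 7*sqrt(2)/2)) = q - 8
(3) = t^2 + t*(-6*sqrt(2) - 2) + 12*sqrt(2)
(4) = u - 1
(5) = gcd((g + 7)*(g - 4*h)^2, (g + 5)*(g + 6)*(g - 4*h)) = g - 4*h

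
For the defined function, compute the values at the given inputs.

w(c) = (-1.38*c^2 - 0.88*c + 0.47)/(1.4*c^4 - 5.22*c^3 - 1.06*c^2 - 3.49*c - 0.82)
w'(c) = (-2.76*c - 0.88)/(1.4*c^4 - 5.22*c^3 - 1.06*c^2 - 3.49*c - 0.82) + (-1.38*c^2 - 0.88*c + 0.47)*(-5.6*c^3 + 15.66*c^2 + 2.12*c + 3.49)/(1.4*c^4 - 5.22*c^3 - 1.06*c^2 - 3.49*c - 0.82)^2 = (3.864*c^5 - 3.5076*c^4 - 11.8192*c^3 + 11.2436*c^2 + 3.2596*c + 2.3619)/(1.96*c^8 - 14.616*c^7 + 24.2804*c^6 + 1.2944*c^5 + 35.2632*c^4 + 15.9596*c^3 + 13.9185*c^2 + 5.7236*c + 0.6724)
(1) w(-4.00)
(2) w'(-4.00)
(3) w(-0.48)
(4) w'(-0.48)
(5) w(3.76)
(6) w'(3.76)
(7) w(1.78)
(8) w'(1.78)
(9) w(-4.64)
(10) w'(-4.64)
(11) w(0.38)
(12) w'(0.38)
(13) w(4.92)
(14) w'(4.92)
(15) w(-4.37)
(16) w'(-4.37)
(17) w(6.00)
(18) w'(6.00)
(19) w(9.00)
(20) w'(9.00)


(1) = -0.03
(2) = -0.01
(3) = 0.45
(4) = 2.77
(5) = 0.84
(6) = 2.47
(7) = 0.21
(8) = 0.02
(9) = -0.02
(10) = -0.01
(11) = 0.02
(12) = 0.69
(13) = -0.24
(14) = 0.33
(15) = -0.02
(16) = -0.01
(17) = -0.09
(18) = 0.06
(19) = -0.02
(20) = 0.01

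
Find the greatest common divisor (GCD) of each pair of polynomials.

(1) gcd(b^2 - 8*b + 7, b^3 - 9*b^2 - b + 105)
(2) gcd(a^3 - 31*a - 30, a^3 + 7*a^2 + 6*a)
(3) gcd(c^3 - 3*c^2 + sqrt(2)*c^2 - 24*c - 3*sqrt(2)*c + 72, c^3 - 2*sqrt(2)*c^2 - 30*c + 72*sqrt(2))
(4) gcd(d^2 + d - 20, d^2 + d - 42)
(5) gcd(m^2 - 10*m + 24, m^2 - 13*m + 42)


(1) = gcd((b - 7)*(b - 1), (b - 7)*(b - 5)*(b + 3)) = b - 7
(2) = a + 1
(3) = gcd((c - 3)*(c - 3*sqrt(2))*(c + 4*sqrt(2)), (c - 3*sqrt(2))^2*(c + 4*sqrt(2))) = c^2 + sqrt(2)*c - 24
(4) = gcd((d - 4)*(d + 5), (d - 6)*(d + 7)) = 1
(5) = gcd((m - 6)*(m - 4), (m - 7)*(m - 6)) = m - 6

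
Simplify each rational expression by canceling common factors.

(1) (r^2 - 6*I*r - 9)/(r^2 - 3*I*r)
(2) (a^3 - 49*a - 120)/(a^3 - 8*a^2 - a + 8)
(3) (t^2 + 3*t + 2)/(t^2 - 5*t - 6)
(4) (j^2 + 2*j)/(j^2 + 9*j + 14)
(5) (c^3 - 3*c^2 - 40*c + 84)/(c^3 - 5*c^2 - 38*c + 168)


(1) = (r - 3*I)/r
(2) = (a^2 + 8*a + 15)/(a^2 - 1)
(3) = (t + 2)/(t - 6)
(4) = j/(j + 7)
(5) = (c - 2)/(c - 4)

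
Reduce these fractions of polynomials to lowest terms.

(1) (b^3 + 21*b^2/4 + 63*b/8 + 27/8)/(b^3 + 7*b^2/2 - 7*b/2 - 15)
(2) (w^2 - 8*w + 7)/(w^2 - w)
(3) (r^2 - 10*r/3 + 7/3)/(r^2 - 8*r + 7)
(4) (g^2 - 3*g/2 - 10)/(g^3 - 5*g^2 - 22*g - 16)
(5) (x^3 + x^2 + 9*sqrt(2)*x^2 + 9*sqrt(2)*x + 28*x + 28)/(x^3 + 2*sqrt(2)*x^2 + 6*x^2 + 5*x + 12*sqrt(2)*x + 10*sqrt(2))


(1) = (8*b^2 + 18*b + 9)/(8*b^2 + 4*b - 40)
(2) = (w - 7)/w
(3) = (3*r - 7)/(3*r - 21)
(4) = (2*g^2 - 3*g - 20)/(2*g^3 - 10*g^2 - 44*g - 32)
(5) = (x + 7*sqrt(2))/(x + 5)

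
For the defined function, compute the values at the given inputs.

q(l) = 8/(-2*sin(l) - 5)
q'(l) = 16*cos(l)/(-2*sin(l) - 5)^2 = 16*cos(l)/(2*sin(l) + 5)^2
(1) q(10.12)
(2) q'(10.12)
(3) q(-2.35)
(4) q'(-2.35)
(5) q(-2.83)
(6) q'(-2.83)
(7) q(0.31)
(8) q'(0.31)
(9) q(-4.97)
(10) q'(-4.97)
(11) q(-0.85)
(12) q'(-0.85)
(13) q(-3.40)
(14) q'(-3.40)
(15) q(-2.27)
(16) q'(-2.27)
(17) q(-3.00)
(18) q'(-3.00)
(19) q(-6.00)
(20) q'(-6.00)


(1) = -2.15
(2) = -0.89
(3) = -2.24
(4) = -0.88
(5) = -1.82
(6) = -0.79
(7) = -1.43
(8) = 0.48
(9) = -1.15
(10) = 0.08
(11) = -2.29
(12) = 0.86
(13) = -1.45
(14) = -0.51
(15) = -2.31
(16) = -0.86
(17) = -1.70
(18) = -0.71
(19) = -1.44
(20) = 0.50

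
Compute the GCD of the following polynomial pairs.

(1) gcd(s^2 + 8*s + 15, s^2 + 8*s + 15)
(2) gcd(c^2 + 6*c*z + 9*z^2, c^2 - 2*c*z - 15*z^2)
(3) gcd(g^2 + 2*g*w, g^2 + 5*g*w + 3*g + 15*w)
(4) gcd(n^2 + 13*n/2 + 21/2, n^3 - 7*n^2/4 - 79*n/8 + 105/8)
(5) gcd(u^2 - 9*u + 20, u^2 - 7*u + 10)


(1) = gcd((s + 3)*(s + 5), (s + 3)*(s + 5)) = s^2 + 8*s + 15
(2) = gcd((c + 3*z)^2, (c - 5*z)*(c + 3*z)) = c + 3*z
(3) = gcd(g*(g + 2*w), (g + 3)*(g + 5*w)) = 1
(4) = n + 3
(5) = gcd((u - 5)*(u - 4), (u - 5)*(u - 2)) = u - 5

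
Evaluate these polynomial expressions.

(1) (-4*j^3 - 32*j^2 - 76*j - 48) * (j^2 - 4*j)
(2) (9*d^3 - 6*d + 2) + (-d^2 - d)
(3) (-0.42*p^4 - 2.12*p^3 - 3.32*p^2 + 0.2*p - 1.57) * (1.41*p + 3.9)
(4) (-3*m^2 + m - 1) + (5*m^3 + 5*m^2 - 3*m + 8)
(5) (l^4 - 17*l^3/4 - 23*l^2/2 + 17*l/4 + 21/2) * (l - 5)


(1) = -4*j^5 - 16*j^4 + 52*j^3 + 256*j^2 + 192*j
(2) = 9*d^3 - d^2 - 7*d + 2
(3) = -0.5922*p^5 - 4.6272*p^4 - 12.9492*p^3 - 12.666*p^2 - 1.4337*p - 6.123
(4) = 5*m^3 + 2*m^2 - 2*m + 7
(5) = l^5 - 37*l^4/4 + 39*l^3/4 + 247*l^2/4 - 43*l/4 - 105/2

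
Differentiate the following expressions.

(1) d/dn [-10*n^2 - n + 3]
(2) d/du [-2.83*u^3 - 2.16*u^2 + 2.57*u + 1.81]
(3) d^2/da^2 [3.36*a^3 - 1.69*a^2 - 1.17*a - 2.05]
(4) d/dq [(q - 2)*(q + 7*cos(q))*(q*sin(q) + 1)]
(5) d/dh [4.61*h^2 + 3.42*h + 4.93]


(1) = -20*n - 1
(2) = -8.49*u^2 - 4.32*u + 2.57
(3) = 20.16*a - 3.38
(4) = (2 - q)*(q*sin(q) + 1)*(7*sin(q) - 1) + (q - 2)*(q + 7*cos(q))*(q*cos(q) + sin(q)) + (q + 7*cos(q))*(q*sin(q) + 1)
(5) = 9.22*h + 3.42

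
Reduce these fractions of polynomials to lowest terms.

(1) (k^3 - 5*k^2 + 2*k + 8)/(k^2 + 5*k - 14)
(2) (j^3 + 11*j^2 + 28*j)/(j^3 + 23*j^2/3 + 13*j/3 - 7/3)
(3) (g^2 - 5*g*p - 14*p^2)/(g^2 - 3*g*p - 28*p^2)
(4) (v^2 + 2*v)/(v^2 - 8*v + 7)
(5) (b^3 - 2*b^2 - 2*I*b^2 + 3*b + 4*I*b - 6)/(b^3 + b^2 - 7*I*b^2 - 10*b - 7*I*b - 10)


(1) = (k^2 - 3*k - 4)/(k + 7)
(2) = (3*j^2 + 12*j)/(3*j^2 + 2*j - 1)
(3) = (g + 2*p)/(g + 4*p)
(4) = (v^2 + 2*v)/(v^2 - 8*v + 7)
(5) = (b^3 + b^2*(-2 - 2*I) + b*(3 + 4*I) - 6)/(b^3 + b^2*(1 - 7*I) + b*(-10 - 7*I) - 10)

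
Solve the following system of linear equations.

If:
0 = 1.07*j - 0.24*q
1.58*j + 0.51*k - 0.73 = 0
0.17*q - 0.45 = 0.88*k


Then:
j = 0.49
k = -0.09
q = 2.19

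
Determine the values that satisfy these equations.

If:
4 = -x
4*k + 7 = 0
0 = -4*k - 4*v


Then:
k = -7/4
v = 7/4
x = -4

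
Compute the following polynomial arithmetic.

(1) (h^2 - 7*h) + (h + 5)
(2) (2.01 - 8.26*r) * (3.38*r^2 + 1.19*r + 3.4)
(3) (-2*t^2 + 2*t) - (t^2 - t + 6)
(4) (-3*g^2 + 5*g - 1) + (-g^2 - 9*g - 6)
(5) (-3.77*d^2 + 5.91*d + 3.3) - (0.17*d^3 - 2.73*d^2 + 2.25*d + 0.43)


(1) = h^2 - 6*h + 5
(2) = -27.9188*r^3 - 3.0356*r^2 - 25.6921*r + 6.834
(3) = -3*t^2 + 3*t - 6
(4) = -4*g^2 - 4*g - 7
(5) = -0.17*d^3 - 1.04*d^2 + 3.66*d + 2.87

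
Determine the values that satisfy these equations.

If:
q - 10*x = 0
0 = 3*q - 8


Then:
q = 8/3
x = 4/15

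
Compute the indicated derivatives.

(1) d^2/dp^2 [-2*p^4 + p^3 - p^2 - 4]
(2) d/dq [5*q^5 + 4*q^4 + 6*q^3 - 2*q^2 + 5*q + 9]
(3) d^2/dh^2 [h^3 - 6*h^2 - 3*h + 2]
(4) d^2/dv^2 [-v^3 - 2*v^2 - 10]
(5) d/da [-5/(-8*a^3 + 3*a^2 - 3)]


(1) = -24*p^2 + 6*p - 2
(2) = 25*q^4 + 16*q^3 + 18*q^2 - 4*q + 5
(3) = 6*h - 12
(4) = -6*v - 4
(5) = 30*a*(1 - 4*a)/(8*a^3 - 3*a^2 + 3)^2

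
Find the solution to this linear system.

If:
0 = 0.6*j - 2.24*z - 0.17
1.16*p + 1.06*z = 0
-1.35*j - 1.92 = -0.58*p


Then:
j = -1.26
p = 0.38
z = -0.41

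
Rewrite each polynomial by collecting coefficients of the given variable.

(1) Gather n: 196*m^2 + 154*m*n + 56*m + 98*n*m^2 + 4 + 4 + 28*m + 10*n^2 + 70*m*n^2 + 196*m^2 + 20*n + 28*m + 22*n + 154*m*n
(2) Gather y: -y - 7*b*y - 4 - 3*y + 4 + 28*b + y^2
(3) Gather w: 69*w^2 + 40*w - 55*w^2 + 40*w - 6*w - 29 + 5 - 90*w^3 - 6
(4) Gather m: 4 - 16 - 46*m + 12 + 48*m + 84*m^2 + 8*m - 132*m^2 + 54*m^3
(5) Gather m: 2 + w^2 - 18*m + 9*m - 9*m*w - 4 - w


(1) = 392*m^2 + 112*m + n^2*(70*m + 10) + n*(98*m^2 + 308*m + 42) + 8
(2) = 28*b + y^2 + y*(-7*b - 4)
(3) = -90*w^3 + 14*w^2 + 74*w - 30
(4) = 54*m^3 - 48*m^2 + 10*m
(5) = m*(-9*w - 9) + w^2 - w - 2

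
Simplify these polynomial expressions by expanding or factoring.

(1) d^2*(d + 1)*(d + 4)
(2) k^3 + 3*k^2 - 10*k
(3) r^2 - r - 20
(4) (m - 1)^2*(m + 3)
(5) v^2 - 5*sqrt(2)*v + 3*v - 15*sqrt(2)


(1) = d^4 + 5*d^3 + 4*d^2
(2) = k*(k - 2)*(k + 5)
(3) = (r - 5)*(r + 4)
(4) = m^3 + m^2 - 5*m + 3
(5) = (v + 3)*(v - 5*sqrt(2))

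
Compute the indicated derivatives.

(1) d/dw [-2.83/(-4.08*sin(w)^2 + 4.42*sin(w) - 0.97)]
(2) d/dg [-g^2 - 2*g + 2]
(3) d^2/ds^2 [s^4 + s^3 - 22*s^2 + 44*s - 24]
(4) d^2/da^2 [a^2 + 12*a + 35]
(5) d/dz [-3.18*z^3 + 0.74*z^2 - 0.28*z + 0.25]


(1) = (12.5086 - 23.0928*sin(w))*cos(w)/(4.08*sin(w)^2 - 4.42*sin(w) + 0.97)^2
(2) = -2*g - 2
(3) = 12*s^2 + 6*s - 44
(4) = 2
(5) = -9.54*z^2 + 1.48*z - 0.28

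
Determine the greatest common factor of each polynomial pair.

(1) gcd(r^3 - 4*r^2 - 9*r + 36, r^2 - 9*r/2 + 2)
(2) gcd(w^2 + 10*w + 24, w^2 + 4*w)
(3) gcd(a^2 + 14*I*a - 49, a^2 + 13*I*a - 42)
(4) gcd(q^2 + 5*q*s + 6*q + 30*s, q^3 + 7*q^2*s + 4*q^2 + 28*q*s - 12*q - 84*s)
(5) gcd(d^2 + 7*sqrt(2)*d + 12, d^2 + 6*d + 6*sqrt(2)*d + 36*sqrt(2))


(1) = r - 4
(2) = gcd((w + 4)*(w + 6), w*(w + 4)) = w + 4
(3) = gcd((a + 7*I)^2, (a + 6*I)*(a + 7*I)) = a + 7*I
(4) = q + 6
(5) = gcd((d + sqrt(2))*(d + 6*sqrt(2)), (d + 6)*(d + 6*sqrt(2))) = d + 6*sqrt(2)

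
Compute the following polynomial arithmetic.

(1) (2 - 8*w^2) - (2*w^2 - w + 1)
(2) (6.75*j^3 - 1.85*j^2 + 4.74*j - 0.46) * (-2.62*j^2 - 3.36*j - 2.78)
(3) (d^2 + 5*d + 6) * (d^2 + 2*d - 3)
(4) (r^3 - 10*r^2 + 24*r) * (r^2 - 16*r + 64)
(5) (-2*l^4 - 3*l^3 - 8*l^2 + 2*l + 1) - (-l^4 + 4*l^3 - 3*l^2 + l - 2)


(1) = -10*w^2 + w + 1
(2) = -17.685*j^5 - 17.833*j^4 - 24.9678*j^3 - 9.5782*j^2 - 11.6316*j + 1.2788
(3) = d^4 + 7*d^3 + 13*d^2 - 3*d - 18
(4) = r^5 - 26*r^4 + 248*r^3 - 1024*r^2 + 1536*r
(5) = -l^4 - 7*l^3 - 5*l^2 + l + 3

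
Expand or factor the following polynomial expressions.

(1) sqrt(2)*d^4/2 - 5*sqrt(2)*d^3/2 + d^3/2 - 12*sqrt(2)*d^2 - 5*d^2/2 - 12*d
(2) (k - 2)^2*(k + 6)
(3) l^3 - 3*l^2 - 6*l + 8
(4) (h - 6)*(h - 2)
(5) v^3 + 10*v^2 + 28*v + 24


(1) = d*(d - 8)*(d + 3)*(sqrt(2)*d/2 + 1/2)
(2) = k^3 + 2*k^2 - 20*k + 24
(3) = (l - 4)*(l - 1)*(l + 2)
(4) = h^2 - 8*h + 12
(5) = (v + 2)^2*(v + 6)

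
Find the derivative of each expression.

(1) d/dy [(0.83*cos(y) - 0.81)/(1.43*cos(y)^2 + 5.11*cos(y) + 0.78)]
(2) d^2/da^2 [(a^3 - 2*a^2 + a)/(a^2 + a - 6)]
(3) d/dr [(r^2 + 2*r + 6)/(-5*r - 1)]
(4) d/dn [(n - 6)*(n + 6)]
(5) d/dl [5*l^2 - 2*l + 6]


(1) = (1.1869*cos(y)^2 - 2.3166*cos(y) - 4.7865)*sin(y)/(2.0449*cos(y)^4 + 14.6146*cos(y)^3 + 28.3429*cos(y)^2 + 7.9716*cos(y) + 0.6084)
(2) = 4*(5*a^3 - 27*a^2 + 63*a - 33)/(a^6 + 3*a^5 - 15*a^4 - 35*a^3 + 90*a^2 + 108*a - 216)
(3) = (-5*r^2 - 2*r + 28)/(25*r^2 + 10*r + 1)
(4) = 2*n
(5) = 10*l - 2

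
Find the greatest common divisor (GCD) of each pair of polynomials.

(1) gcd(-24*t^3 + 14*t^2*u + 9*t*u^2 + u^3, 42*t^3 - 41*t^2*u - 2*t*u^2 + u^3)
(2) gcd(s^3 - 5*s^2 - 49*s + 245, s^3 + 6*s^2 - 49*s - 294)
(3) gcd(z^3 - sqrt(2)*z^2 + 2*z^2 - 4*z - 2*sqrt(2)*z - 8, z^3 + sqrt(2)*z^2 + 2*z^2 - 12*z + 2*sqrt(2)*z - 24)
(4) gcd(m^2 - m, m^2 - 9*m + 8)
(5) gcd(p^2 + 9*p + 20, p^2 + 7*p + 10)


(1) = gcd((-t + u)*(4*t + u)*(6*t + u), (-7*t + u)*(-t + u)*(6*t + u)) = 6*t^2 - 5*t*u - u^2
(2) = s^2 - 49
(3) = gcd((z + 2)*(z - 2*sqrt(2))*(z + sqrt(2)), (z + 2)*(z - 2*sqrt(2))*(z + 3*sqrt(2))) = z^2 + z*(2 - 2*sqrt(2)) - 4*sqrt(2)
(4) = gcd(m*(m - 1), (m - 8)*(m - 1)) = m - 1
(5) = gcd((p + 4)*(p + 5), (p + 2)*(p + 5)) = p + 5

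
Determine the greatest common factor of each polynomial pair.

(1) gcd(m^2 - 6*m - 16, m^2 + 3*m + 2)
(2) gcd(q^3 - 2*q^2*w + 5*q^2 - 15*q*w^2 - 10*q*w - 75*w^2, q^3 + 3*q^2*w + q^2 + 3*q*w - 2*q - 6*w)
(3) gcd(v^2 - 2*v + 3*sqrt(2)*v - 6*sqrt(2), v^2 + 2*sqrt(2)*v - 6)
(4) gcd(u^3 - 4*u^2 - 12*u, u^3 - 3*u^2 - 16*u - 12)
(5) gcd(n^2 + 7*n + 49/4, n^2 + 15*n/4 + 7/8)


(1) = gcd((m - 8)*(m + 2), (m + 1)*(m + 2)) = m + 2
(2) = gcd((q + 5)*(q - 5*w)*(q + 3*w), (q - 1)*(q + 2)*(q + 3*w)) = q + 3*w
(3) = gcd((v - 2)*(v + 3*sqrt(2)), (v - sqrt(2))*(v + 3*sqrt(2))) = v + 3*sqrt(2)
(4) = gcd(u*(u - 6)*(u + 2), (u - 6)*(u + 1)*(u + 2)) = u^2 - 4*u - 12
(5) = n + 7/2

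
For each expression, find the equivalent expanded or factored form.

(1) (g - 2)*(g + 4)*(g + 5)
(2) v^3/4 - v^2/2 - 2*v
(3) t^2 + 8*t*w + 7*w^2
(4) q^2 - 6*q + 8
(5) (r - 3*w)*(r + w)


(1) = g^3 + 7*g^2 + 2*g - 40
(2) = v*(v/4 + 1/2)*(v - 4)
(3) = (t + w)*(t + 7*w)
(4) = (q - 4)*(q - 2)
(5) = r^2 - 2*r*w - 3*w^2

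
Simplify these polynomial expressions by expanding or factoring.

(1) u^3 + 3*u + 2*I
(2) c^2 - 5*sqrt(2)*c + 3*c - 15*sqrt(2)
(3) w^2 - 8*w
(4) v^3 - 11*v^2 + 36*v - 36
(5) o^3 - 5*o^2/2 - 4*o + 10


(1) = (u - 2*I)*(u + I)^2
(2) = (c + 3)*(c - 5*sqrt(2))
(3) = w*(w - 8)
(4) = (v - 6)*(v - 3)*(v - 2)
(5) = (o - 5/2)*(o - 2)*(o + 2)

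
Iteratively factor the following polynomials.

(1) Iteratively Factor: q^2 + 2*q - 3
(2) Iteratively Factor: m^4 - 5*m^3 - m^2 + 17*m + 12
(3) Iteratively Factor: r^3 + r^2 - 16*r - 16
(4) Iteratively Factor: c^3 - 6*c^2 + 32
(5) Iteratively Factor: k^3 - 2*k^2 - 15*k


(1) = (q - 1)*(q + 3)
(2) = (m - 3)*(m^3 - 2*m^2 - 7*m - 4) = (m - 3)*(m + 1)*(m^2 - 3*m - 4) = (m - 4)*(m - 3)*(m + 1)*(m + 1)
(3) = (r + 1)*(r^2 - 16) = (r + 1)*(r + 4)*(r - 4)
(4) = (c - 4)*(c^2 - 2*c - 8) = (c - 4)*(c + 2)*(c - 4)
(5) = (k - 5)*(k^2 + 3*k) = (k - 5)*(k + 3)*(k)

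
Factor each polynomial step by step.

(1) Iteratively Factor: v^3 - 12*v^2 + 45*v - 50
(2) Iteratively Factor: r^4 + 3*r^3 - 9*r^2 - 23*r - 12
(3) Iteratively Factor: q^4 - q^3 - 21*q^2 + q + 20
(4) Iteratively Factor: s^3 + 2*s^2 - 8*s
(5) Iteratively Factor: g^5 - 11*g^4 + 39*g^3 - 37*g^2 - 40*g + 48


(1) = (v - 2)*(v^2 - 10*v + 25) = (v - 5)*(v - 2)*(v - 5)
(2) = (r + 1)*(r^3 + 2*r^2 - 11*r - 12) = (r + 1)^2*(r^2 + r - 12) = (r + 1)^2*(r + 4)*(r - 3)
(3) = (q - 5)*(q^3 + 4*q^2 - q - 4) = (q - 5)*(q + 1)*(q^2 + 3*q - 4) = (q - 5)*(q - 1)*(q + 1)*(q + 4)
(4) = (s - 2)*(s^2 + 4*s) = s*(s - 2)*(s + 4)
(5) = (g + 1)*(g^4 - 12*g^3 + 51*g^2 - 88*g + 48) = (g - 4)*(g + 1)*(g^3 - 8*g^2 + 19*g - 12) = (g - 4)*(g - 3)*(g + 1)*(g^2 - 5*g + 4) = (g - 4)*(g - 3)*(g - 1)*(g + 1)*(g - 4)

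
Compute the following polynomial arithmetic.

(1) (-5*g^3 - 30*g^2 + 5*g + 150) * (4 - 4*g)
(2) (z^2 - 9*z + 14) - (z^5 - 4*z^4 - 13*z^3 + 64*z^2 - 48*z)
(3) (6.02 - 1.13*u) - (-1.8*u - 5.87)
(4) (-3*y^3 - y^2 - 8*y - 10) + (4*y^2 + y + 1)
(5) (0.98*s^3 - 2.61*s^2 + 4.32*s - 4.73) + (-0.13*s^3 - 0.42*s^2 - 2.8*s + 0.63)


(1) = 20*g^4 + 100*g^3 - 140*g^2 - 580*g + 600
(2) = -z^5 + 4*z^4 + 13*z^3 - 63*z^2 + 39*z + 14
(3) = 0.67*u + 11.89
(4) = -3*y^3 + 3*y^2 - 7*y - 9
(5) = 0.85*s^3 - 3.03*s^2 + 1.52*s - 4.1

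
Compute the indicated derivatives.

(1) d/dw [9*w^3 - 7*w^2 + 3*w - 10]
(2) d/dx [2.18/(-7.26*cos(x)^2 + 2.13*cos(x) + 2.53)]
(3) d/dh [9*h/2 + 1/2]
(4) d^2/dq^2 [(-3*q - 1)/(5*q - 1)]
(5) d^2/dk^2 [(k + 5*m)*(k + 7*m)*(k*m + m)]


(1) = 27*w^2 - 14*w + 3
(2) = (4.6434 - 31.6536*cos(x))*sin(x)/(-7.26*cos(x)^2 + 2.13*cos(x) + 2.53)^2
(3) = 9/2
(4) = -80/(5*q - 1)^3
(5) = 2*m*(3*k + 12*m + 1)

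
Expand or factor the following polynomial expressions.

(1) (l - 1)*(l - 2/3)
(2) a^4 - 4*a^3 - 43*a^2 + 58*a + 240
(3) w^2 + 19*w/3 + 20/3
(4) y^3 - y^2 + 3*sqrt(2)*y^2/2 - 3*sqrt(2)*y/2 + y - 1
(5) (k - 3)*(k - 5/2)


(1) = l^2 - 5*l/3 + 2/3
(2) = (a - 8)*(a - 3)*(a + 2)*(a + 5)
(3) = (w + 4/3)*(w + 5)
(4) = (y - 1)*(y + sqrt(2)/2)*(y + sqrt(2))
(5) = k^2 - 11*k/2 + 15/2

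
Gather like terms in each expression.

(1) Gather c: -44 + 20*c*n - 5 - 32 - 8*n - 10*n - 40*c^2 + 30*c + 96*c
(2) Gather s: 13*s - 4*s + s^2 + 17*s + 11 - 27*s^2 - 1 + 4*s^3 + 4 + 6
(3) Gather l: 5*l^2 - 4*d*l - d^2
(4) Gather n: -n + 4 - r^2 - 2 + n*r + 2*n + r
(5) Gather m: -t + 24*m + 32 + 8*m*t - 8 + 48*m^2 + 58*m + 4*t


(1) = -40*c^2 + c*(20*n + 126) - 18*n - 81
(2) = 4*s^3 - 26*s^2 + 26*s + 20
(3) = -d^2 - 4*d*l + 5*l^2
(4) = n*(r + 1) - r^2 + r + 2
(5) = 48*m^2 + m*(8*t + 82) + 3*t + 24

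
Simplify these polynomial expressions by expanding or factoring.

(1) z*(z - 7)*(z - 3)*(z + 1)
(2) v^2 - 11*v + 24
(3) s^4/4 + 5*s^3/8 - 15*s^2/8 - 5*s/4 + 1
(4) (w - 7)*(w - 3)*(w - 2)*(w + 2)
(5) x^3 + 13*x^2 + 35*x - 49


(1) = z^4 - 9*z^3 + 11*z^2 + 21*z
(2) = (v - 8)*(v - 3)
(3) = (s/4 + 1)*(s - 2)*(s - 1/2)*(s + 1)
(4) = w^4 - 10*w^3 + 17*w^2 + 40*w - 84
(5) = (x - 1)*(x + 7)^2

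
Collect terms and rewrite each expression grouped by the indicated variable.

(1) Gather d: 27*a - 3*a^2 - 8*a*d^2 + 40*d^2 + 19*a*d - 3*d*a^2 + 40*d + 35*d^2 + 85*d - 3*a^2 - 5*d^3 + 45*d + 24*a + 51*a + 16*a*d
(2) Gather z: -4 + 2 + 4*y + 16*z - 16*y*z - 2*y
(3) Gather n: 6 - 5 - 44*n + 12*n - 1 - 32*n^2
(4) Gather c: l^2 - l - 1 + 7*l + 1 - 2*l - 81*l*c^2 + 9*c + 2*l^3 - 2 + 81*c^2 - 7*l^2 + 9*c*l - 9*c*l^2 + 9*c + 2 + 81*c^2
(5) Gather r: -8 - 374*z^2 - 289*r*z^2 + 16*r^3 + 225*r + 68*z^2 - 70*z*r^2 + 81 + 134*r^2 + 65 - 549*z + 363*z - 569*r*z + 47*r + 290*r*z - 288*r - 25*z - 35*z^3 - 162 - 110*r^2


(1) = -6*a^2 + 102*a - 5*d^3 + d^2*(75 - 8*a) + d*(-3*a^2 + 35*a + 170)
(2) = 2*y + z*(16 - 16*y) - 2
(3) = -32*n^2 - 32*n
(4) = c^2*(162 - 81*l) + c*(-9*l^2 + 9*l + 18) + 2*l^3 - 6*l^2 + 4*l
(5) = 16*r^3 + r^2*(24 - 70*z) + r*(-289*z^2 - 279*z - 16) - 35*z^3 - 306*z^2 - 211*z - 24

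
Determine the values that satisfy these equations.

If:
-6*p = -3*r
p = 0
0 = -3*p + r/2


Then:
p = 0
r = 0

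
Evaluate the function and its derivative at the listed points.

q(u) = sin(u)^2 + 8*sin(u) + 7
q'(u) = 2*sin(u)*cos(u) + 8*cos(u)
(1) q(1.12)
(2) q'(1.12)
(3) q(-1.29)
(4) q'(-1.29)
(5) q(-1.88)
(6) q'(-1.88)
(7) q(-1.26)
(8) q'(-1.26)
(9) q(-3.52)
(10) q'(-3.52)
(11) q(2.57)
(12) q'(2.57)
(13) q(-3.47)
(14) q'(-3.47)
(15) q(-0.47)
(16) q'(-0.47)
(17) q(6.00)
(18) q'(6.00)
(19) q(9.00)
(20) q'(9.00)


(1) = 15.01
(2) = 4.27
(3) = 0.24
(4) = 1.68
(5) = 0.29
(6) = -1.85
(7) = 0.29
(8) = 1.86
(9) = 10.09
(10) = -8.12
(11) = 11.62
(12) = -7.64
(13) = 9.68
(14) = -8.18
(15) = 3.58
(16) = 6.32
(17) = 4.84
(18) = 7.14
(19) = 10.47
(20) = -8.04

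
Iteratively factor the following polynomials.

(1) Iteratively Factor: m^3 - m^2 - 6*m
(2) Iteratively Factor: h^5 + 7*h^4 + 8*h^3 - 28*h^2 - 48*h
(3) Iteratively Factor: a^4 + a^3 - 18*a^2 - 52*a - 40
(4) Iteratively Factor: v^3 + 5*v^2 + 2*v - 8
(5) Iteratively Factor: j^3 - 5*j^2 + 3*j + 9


(1) = (m + 2)*(m^2 - 3*m) = m*(m + 2)*(m - 3)
(2) = (h + 2)*(h^4 + 5*h^3 - 2*h^2 - 24*h) = (h - 2)*(h + 2)*(h^3 + 7*h^2 + 12*h) = h*(h - 2)*(h + 2)*(h^2 + 7*h + 12) = h*(h - 2)*(h + 2)*(h + 4)*(h + 3)
(3) = (a + 2)*(a^3 - a^2 - 16*a - 20) = (a + 2)^2*(a^2 - 3*a - 10) = (a + 2)^3*(a - 5)
(4) = (v + 4)*(v^2 + v - 2) = (v + 2)*(v + 4)*(v - 1)
(5) = (j - 3)*(j^2 - 2*j - 3) = (j - 3)^2*(j + 1)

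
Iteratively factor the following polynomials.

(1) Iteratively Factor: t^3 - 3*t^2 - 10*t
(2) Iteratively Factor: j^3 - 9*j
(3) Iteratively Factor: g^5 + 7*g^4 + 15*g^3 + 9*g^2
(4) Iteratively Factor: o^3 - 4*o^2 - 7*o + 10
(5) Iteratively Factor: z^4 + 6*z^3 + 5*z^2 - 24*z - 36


(1) = (t)*(t^2 - 3*t - 10) = t*(t - 5)*(t + 2)
(2) = (j + 3)*(j^2 - 3*j) = j*(j + 3)*(j - 3)
(3) = (g + 3)*(g^4 + 4*g^3 + 3*g^2) = g*(g + 3)*(g^3 + 4*g^2 + 3*g) = g*(g + 3)^2*(g^2 + g) = g^2*(g + 3)^2*(g + 1)
(4) = (o - 1)*(o^2 - 3*o - 10) = (o - 1)*(o + 2)*(o - 5)
(5) = (z + 3)*(z^3 + 3*z^2 - 4*z - 12) = (z - 2)*(z + 3)*(z^2 + 5*z + 6) = (z - 2)*(z + 2)*(z + 3)*(z + 3)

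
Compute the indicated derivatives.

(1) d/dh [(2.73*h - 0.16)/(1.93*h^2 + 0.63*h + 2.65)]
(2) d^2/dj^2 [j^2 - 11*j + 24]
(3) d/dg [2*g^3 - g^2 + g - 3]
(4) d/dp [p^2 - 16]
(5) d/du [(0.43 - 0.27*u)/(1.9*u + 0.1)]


(1) = (-5.2689*h^2 + 0.6176*h + 7.3353)/(3.7249*h^4 + 2.4318*h^3 + 10.6259*h^2 + 3.339*h + 7.0225)
(2) = 2
(3) = 6*g^2 - 2*g + 1
(4) = 2*p
(5) = (-1.6036*u - 0.0844)/(1.9*u + 0.1)^3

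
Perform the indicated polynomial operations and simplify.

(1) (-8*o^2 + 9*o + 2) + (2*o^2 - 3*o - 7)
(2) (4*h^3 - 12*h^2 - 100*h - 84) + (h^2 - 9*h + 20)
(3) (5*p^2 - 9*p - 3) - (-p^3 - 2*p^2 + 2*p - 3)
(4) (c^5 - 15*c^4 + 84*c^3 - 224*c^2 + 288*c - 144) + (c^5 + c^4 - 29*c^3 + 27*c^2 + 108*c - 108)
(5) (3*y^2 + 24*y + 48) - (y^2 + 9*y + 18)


(1) = -6*o^2 + 6*o - 5
(2) = 4*h^3 - 11*h^2 - 109*h - 64
(3) = p^3 + 7*p^2 - 11*p
(4) = 2*c^5 - 14*c^4 + 55*c^3 - 197*c^2 + 396*c - 252
(5) = 2*y^2 + 15*y + 30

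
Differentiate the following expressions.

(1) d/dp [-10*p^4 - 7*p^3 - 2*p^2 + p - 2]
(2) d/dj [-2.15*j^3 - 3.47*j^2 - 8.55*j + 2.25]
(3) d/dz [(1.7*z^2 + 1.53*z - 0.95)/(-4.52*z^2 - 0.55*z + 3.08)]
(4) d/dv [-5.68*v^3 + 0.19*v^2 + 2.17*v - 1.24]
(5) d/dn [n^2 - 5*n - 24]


(1) = -40*p^3 - 21*p^2 - 4*p + 1
(2) = -6.45*j^2 - 6.94*j - 8.55
(3) = (5.9806*z^2 + 1.884*z + 4.1899)/(20.4304*z^4 + 4.972*z^3 - 27.5407*z^2 - 3.388*z + 9.4864)
(4) = -17.04*v^2 + 0.38*v + 2.17
(5) = 2*n - 5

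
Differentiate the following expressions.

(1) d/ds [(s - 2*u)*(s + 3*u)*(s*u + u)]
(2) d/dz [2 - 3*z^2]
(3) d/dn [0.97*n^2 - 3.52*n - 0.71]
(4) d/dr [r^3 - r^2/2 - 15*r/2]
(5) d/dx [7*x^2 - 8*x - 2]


(1) = u*(3*s^2 + 2*s*u + 2*s - 6*u^2 + u)
(2) = -6*z
(3) = 1.94*n - 3.52
(4) = 3*r^2 - r - 15/2
(5) = 14*x - 8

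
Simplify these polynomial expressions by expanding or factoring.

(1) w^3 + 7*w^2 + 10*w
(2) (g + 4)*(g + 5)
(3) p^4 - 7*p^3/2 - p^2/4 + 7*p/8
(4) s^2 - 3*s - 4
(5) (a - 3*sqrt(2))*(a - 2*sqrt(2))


(1) = w*(w + 2)*(w + 5)
(2) = g^2 + 9*g + 20
(3) = p*(p - 7/2)*(p - 1/2)*(p + 1/2)
(4) = (s - 4)*(s + 1)
(5) = a^2 - 5*sqrt(2)*a + 12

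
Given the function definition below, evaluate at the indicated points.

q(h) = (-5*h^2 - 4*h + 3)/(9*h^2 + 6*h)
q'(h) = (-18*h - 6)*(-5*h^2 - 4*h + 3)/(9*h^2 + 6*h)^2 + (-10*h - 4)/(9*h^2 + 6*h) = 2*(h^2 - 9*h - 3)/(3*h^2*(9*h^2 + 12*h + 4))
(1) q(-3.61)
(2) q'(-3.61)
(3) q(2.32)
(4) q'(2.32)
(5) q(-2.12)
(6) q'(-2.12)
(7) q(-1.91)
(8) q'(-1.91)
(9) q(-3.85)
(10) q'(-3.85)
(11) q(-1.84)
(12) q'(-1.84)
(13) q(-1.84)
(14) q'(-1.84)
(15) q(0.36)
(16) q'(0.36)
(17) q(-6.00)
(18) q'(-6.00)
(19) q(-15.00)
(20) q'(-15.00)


(1) = -0.50
(2) = 0.03
(3) = -0.53
(4) = -0.03
(5) = -0.40
(6) = 0.16
(7) = -0.36
(8) = 0.23
(9) = -0.51
(10) = 0.02
(11) = -0.34
(12) = 0.27
(13) = -0.34
(14) = 0.27
(15) = 0.27
(16) = -3.31
(17) = -0.53
(18) = 0.01
(19) = -0.55
(20) = 0.00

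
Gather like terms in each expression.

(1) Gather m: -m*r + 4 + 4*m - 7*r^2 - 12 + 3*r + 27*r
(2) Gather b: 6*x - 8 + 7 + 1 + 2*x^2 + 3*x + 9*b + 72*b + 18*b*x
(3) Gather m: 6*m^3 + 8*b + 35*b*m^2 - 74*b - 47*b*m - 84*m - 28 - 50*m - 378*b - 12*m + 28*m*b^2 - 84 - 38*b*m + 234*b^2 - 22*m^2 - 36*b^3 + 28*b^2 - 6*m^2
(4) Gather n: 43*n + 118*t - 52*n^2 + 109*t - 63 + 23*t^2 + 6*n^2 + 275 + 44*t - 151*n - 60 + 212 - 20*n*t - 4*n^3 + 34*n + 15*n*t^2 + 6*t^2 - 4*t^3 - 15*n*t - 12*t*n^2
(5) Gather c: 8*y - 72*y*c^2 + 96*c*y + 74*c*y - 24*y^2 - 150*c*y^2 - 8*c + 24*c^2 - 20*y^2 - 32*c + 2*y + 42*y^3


(1) = m*(4 - r) - 7*r^2 + 30*r - 8
(2) = b*(18*x + 81) + 2*x^2 + 9*x
(3) = -36*b^3 + 262*b^2 - 444*b + 6*m^3 + m^2*(35*b - 28) + m*(28*b^2 - 85*b - 146) - 112
(4) = -4*n^3 + n^2*(-12*t - 46) + n*(15*t^2 - 35*t - 74) - 4*t^3 + 29*t^2 + 271*t + 364
(5) = c^2*(24 - 72*y) + c*(-150*y^2 + 170*y - 40) + 42*y^3 - 44*y^2 + 10*y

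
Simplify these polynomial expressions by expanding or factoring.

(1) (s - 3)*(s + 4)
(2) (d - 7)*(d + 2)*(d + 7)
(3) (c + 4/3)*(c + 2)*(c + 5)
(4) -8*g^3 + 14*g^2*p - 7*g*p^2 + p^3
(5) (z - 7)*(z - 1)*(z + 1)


(1) = s^2 + s - 12
(2) = d^3 + 2*d^2 - 49*d - 98
(3) = c^3 + 25*c^2/3 + 58*c/3 + 40/3
(4) = (-4*g + p)*(-2*g + p)*(-g + p)
(5) = z^3 - 7*z^2 - z + 7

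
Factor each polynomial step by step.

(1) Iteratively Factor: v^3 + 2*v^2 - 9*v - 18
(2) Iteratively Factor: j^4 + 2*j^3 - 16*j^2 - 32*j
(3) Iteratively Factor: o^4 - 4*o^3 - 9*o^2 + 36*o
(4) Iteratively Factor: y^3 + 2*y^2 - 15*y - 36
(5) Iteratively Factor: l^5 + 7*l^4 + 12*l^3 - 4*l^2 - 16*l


(1) = (v + 3)*(v^2 - v - 6) = (v - 3)*(v + 3)*(v + 2)
(2) = (j - 4)*(j^3 + 6*j^2 + 8*j) = (j - 4)*(j + 2)*(j^2 + 4*j) = (j - 4)*(j + 2)*(j + 4)*(j)
(3) = (o + 3)*(o^3 - 7*o^2 + 12*o) = (o - 3)*(o + 3)*(o^2 - 4*o) = (o - 4)*(o - 3)*(o + 3)*(o)
(4) = (y + 3)*(y^2 - y - 12) = (y - 4)*(y + 3)*(y + 3)
(5) = (l + 2)*(l^4 + 5*l^3 + 2*l^2 - 8*l) = l*(l + 2)*(l^3 + 5*l^2 + 2*l - 8) = l*(l + 2)^2*(l^2 + 3*l - 4) = l*(l + 2)^2*(l + 4)*(l - 1)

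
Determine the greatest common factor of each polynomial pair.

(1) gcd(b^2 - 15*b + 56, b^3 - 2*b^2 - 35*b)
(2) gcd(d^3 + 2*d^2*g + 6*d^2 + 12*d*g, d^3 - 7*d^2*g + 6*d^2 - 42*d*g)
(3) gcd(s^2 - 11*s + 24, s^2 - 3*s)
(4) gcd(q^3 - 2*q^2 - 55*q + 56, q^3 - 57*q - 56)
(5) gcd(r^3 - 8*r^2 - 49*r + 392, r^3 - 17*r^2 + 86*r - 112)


(1) = b - 7
(2) = d^2 + 6*d
(3) = gcd((s - 8)*(s - 3), s*(s - 3)) = s - 3
(4) = q^2 - q - 56
(5) = r^2 - 15*r + 56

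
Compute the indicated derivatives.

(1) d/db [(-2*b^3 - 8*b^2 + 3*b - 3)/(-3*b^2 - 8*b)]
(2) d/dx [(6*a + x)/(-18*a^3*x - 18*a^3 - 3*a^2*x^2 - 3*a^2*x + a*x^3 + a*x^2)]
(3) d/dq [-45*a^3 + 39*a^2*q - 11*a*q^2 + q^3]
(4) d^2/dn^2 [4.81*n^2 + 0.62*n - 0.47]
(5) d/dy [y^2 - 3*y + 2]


(1) = (6*b^4 + 32*b^3 + 73*b^2 - 18*b - 24)/(b^2*(9*b^2 + 48*b + 64))
(2) = (-18*a^2*x - 18*a^2 - 3*a*x^2 - 3*a*x + x^3 + x^2 + (6*a + x)*(18*a^2 + 6*a*x + 3*a - 3*x^2 - 2*x))/(a*(18*a^2*x + 18*a^2 + 3*a*x^2 + 3*a*x - x^3 - x^2)^2)
(3) = 39*a^2 - 22*a*q + 3*q^2
(4) = 9.62000000000000
(5) = 2*y - 3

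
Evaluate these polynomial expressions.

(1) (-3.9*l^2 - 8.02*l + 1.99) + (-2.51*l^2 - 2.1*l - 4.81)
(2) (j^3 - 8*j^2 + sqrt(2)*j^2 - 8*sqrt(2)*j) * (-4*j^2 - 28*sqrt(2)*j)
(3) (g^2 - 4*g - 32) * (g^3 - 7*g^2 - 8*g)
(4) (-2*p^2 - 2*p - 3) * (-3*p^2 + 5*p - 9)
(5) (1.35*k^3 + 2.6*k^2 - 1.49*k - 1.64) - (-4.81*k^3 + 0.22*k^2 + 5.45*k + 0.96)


(1) = -6.41*l^2 - 10.12*l - 2.82
(2) = -4*j^5 - 32*sqrt(2)*j^4 + 32*j^4 - 56*j^3 + 256*sqrt(2)*j^3 + 448*j^2
(3) = g^5 - 11*g^4 - 12*g^3 + 256*g^2 + 256*g
(4) = 6*p^4 - 4*p^3 + 17*p^2 + 3*p + 27
(5) = 6.16*k^3 + 2.38*k^2 - 6.94*k - 2.6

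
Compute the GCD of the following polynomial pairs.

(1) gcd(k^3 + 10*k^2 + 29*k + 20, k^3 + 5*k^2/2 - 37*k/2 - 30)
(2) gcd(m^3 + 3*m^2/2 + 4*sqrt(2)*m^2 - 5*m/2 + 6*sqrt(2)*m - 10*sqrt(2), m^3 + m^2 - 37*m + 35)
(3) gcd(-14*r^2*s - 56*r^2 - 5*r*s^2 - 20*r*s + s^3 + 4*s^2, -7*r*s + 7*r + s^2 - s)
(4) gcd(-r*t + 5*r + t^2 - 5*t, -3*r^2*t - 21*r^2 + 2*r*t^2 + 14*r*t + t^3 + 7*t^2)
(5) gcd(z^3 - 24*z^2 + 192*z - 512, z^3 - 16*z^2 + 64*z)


(1) = gcd((k + 1)*(k + 4)*(k + 5), (k - 4)*(k + 3/2)*(k + 5)) = k + 5
(2) = m - 1
(3) = 7*r - s
(4) = r - t
(5) = gcd((z - 8)^3, z*(z - 8)^2) = z^2 - 16*z + 64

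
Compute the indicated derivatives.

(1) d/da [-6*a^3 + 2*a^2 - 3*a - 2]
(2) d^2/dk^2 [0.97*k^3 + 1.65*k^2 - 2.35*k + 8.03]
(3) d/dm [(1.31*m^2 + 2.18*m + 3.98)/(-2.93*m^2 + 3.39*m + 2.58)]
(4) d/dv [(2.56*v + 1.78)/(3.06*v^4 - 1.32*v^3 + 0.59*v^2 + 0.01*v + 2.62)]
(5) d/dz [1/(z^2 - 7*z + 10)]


(1) = -18*a^2 + 4*a - 3
(2) = 5.82*k + 3.3
(3) = (10.8283*m^2 + 30.0824*m - 7.8678)/(8.5849*m^4 - 19.8654*m^3 - 3.6267*m^2 + 17.4924*m + 6.6564)
(4) = (-23.5008*v^4 - 15.0288*v^3 + 5.5384*v^2 - 2.1004*v + 6.6894)/(9.3636*v^8 - 8.0784*v^7 + 5.3532*v^6 - 1.4964*v^5 + 16.3561*v^4 - 6.905*v^3 + 3.0917*v^2 + 0.0524*v + 6.8644)
(5) = (7 - 2*z)/(z^2 - 7*z + 10)^2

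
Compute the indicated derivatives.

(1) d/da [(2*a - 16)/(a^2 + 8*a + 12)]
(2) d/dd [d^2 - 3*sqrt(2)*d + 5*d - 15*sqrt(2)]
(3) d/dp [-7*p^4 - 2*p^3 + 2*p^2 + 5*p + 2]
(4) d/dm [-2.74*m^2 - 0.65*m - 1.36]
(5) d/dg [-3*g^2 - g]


(1) = 2*(a^2 + 8*a - 2*(a - 8)*(a + 4) + 12)/(a^2 + 8*a + 12)^2
(2) = 2*d - 3*sqrt(2) + 5
(3) = -28*p^3 - 6*p^2 + 4*p + 5
(4) = -5.48*m - 0.65
(5) = -6*g - 1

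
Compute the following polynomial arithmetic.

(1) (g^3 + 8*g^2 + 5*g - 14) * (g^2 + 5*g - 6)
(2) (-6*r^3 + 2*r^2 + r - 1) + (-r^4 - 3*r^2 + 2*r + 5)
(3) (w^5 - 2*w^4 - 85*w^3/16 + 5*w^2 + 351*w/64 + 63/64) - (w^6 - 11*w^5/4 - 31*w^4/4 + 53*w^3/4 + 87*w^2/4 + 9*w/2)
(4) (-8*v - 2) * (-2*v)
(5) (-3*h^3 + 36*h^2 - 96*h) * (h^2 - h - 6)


(1) = g^5 + 13*g^4 + 39*g^3 - 37*g^2 - 100*g + 84
(2) = -r^4 - 6*r^3 - r^2 + 3*r + 4
(3) = -w^6 + 15*w^5/4 + 23*w^4/4 - 297*w^3/16 - 67*w^2/4 + 63*w/64 + 63/64
(4) = 16*v^2 + 4*v
(5) = -3*h^5 + 39*h^4 - 114*h^3 - 120*h^2 + 576*h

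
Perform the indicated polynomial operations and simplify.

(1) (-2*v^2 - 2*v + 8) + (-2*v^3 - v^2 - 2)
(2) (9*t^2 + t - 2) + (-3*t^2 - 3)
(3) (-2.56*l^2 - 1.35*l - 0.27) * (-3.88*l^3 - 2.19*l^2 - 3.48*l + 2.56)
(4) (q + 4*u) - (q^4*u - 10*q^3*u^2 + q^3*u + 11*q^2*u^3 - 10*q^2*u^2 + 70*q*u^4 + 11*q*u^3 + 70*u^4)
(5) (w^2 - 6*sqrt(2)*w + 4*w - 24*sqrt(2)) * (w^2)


(1) = -2*v^3 - 3*v^2 - 2*v + 6
(2) = 6*t^2 + t - 5
(3) = 9.9328*l^5 + 10.8444*l^4 + 12.9129*l^3 - 1.2643*l^2 - 2.5164*l - 0.6912
(4) = -q^4*u + 10*q^3*u^2 - q^3*u - 11*q^2*u^3 + 10*q^2*u^2 - 70*q*u^4 - 11*q*u^3 + q - 70*u^4 + 4*u
(5) = w^4 - 6*sqrt(2)*w^3 + 4*w^3 - 24*sqrt(2)*w^2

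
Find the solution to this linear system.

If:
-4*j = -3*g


Then:
g = 4*j/3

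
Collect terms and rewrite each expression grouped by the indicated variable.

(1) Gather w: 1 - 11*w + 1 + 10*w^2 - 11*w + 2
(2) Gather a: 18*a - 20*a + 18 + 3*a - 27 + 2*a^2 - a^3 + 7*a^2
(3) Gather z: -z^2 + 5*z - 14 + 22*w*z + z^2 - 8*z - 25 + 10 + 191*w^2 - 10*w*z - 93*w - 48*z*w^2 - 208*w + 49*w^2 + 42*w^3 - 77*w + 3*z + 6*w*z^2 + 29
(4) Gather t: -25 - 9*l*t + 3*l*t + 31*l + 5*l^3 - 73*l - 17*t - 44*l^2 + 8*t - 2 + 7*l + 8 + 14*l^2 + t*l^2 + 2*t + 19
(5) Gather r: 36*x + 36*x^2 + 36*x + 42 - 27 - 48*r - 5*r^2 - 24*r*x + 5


(1) = 10*w^2 - 22*w + 4
(2) = -a^3 + 9*a^2 + a - 9
(3) = 42*w^3 + 240*w^2 + 6*w*z^2 - 378*w + z*(-48*w^2 + 12*w)
(4) = 5*l^3 - 30*l^2 - 35*l + t*(l^2 - 6*l - 7)
(5) = -5*r^2 + r*(-24*x - 48) + 36*x^2 + 72*x + 20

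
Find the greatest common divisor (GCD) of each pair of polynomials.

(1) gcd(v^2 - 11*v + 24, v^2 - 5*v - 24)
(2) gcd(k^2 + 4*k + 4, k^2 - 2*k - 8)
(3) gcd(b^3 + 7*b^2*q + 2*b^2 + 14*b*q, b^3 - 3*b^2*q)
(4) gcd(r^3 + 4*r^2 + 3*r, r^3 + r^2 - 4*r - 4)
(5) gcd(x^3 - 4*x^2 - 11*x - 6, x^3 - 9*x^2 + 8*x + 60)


(1) = v - 8
(2) = k + 2
(3) = b
(4) = gcd(r*(r + 1)*(r + 3), (r - 2)*(r + 1)*(r + 2)) = r + 1
(5) = gcd((x - 6)*(x + 1)^2, (x - 6)*(x - 5)*(x + 2)) = x - 6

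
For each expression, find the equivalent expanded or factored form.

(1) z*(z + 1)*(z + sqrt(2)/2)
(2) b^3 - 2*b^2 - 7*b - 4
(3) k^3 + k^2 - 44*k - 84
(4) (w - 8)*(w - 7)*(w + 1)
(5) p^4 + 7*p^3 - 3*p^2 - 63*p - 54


(1) = z^3 + sqrt(2)*z^2/2 + z^2 + sqrt(2)*z/2
(2) = (b - 4)*(b + 1)^2
(3) = (k - 7)*(k + 2)*(k + 6)
(4) = w^3 - 14*w^2 + 41*w + 56
(5) = (p - 3)*(p + 1)*(p + 3)*(p + 6)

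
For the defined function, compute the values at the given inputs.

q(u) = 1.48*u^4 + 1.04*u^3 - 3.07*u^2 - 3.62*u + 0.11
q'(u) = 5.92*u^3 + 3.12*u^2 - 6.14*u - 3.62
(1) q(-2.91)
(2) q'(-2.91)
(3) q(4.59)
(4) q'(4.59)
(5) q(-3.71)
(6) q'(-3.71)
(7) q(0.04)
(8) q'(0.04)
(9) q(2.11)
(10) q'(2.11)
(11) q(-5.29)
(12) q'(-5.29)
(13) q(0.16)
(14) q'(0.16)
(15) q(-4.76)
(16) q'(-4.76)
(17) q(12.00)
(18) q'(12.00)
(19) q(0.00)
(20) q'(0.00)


(1) = 65.15
(2) = -105.21
(3) = 676.31
(4) = 606.41
(5) = 198.56
(6) = -240.20
(7) = -0.04
(8) = -3.86
(9) = 17.91
(10) = 52.93
(11) = 938.39
(12) = -760.20
(13) = -0.54
(14) = -4.50
(15) = 595.40
(16) = -542.17
(17) = 32000.99
(18) = 10601.74
(19) = 0.11
(20) = -3.62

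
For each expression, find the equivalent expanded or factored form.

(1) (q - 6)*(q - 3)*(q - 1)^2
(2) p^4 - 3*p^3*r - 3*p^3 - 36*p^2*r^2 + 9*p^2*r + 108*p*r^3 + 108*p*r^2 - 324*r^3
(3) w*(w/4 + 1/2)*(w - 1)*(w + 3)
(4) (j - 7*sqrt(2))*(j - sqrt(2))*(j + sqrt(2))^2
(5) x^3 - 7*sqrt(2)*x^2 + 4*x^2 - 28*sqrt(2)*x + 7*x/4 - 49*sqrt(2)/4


(1) = q^4 - 11*q^3 + 37*q^2 - 45*q + 18
(2) = (p - 3)*(p - 6*r)*(p - 3*r)*(p + 6*r)
(3) = w^4/4 + w^3 + w^2/4 - 3*w/2
(4) = j^4 - 6*sqrt(2)*j^3 - 16*j^2 + 12*sqrt(2)*j + 28
(5) = (x + 1/2)*(x + 7/2)*(x - 7*sqrt(2))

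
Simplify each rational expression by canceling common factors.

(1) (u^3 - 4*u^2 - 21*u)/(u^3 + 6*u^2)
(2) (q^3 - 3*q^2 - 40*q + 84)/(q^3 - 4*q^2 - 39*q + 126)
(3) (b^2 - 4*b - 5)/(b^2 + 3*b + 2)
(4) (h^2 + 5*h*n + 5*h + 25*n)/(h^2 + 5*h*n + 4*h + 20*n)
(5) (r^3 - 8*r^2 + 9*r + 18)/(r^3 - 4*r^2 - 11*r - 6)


(1) = (u^2 - 4*u - 21)/(u^2 + 6*u)
(2) = (q - 2)/(q - 3)
(3) = (b - 5)/(b + 2)
(4) = (h + 5)/(h + 4)
(5) = (r - 3)/(r + 1)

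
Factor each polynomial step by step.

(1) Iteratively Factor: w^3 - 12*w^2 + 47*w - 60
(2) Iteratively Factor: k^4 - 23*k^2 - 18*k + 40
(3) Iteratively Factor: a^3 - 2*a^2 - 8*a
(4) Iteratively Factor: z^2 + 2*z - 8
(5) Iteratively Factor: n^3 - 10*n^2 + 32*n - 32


(1) = (w - 3)*(w^2 - 9*w + 20) = (w - 4)*(w - 3)*(w - 5)
(2) = (k + 2)*(k^3 - 2*k^2 - 19*k + 20) = (k - 5)*(k + 2)*(k^2 + 3*k - 4) = (k - 5)*(k + 2)*(k + 4)*(k - 1)
(3) = (a - 4)*(a^2 + 2*a) = a*(a - 4)*(a + 2)
(4) = (z - 2)*(z + 4)
(5) = (n - 2)*(n^2 - 8*n + 16) = (n - 4)*(n - 2)*(n - 4)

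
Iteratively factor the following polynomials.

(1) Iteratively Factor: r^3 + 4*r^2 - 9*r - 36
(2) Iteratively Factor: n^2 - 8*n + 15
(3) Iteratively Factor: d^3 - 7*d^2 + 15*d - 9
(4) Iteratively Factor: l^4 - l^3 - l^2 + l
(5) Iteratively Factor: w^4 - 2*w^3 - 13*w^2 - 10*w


(1) = (r + 3)*(r^2 + r - 12) = (r + 3)*(r + 4)*(r - 3)
(2) = (n - 3)*(n - 5)
(3) = (d - 1)*(d^2 - 6*d + 9) = (d - 3)*(d - 1)*(d - 3)
(4) = (l - 1)*(l^3 - l) = (l - 1)*(l + 1)*(l^2 - l) = l*(l - 1)*(l + 1)*(l - 1)
(5) = (w + 1)*(w^3 - 3*w^2 - 10*w) = (w - 5)*(w + 1)*(w^2 + 2*w) = w*(w - 5)*(w + 1)*(w + 2)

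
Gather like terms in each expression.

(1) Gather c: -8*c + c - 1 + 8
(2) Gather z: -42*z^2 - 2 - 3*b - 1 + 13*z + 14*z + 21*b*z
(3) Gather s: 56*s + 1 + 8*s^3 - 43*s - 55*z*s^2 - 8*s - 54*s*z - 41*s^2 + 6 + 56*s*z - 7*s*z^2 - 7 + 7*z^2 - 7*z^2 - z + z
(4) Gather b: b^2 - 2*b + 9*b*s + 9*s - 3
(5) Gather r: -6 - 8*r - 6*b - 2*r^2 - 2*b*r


(1) = 7 - 7*c
(2) = -3*b - 42*z^2 + z*(21*b + 27) - 3
(3) = 8*s^3 + s^2*(-55*z - 41) + s*(-7*z^2 + 2*z + 5)
(4) = b^2 + b*(9*s - 2) + 9*s - 3
(5) = -6*b - 2*r^2 + r*(-2*b - 8) - 6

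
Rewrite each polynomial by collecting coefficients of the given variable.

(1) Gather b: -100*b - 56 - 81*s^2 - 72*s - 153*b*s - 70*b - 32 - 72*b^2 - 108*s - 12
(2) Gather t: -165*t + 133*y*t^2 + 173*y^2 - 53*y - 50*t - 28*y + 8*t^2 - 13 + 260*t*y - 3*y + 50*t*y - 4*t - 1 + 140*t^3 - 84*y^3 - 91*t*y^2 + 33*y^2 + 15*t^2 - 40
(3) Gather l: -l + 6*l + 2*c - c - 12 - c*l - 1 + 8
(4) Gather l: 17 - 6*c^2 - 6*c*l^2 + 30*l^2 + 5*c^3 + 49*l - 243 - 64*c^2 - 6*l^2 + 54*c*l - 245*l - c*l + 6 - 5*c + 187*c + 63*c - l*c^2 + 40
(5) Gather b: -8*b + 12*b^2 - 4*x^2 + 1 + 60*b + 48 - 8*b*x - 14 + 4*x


(1) = -72*b^2 + b*(-153*s - 170) - 81*s^2 - 180*s - 100
(2) = 140*t^3 + t^2*(133*y + 23) + t*(-91*y^2 + 310*y - 219) - 84*y^3 + 206*y^2 - 84*y - 54
(3) = c + l*(5 - c) - 5
(4) = 5*c^3 - 70*c^2 + 245*c + l^2*(24 - 6*c) + l*(-c^2 + 53*c - 196) - 180
(5) = 12*b^2 + b*(52 - 8*x) - 4*x^2 + 4*x + 35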